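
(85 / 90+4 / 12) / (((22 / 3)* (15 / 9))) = 23 / 220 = 0.10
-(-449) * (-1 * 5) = -2245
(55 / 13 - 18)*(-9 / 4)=1611 / 52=30.98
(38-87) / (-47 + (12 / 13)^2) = 1.06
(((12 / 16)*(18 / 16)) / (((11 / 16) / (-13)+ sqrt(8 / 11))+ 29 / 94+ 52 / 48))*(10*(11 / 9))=130643839755 / 10081545299 - 17740213920*sqrt(22) / 10081545299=4.71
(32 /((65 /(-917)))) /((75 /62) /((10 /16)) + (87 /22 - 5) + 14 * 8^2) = -20012608 /39759135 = -0.50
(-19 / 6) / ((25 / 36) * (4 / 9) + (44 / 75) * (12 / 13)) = -166725 / 44762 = -3.72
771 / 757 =1.02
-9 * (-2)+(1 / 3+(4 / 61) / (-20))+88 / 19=399188 / 17385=22.96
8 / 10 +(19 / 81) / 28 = 9167 / 11340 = 0.81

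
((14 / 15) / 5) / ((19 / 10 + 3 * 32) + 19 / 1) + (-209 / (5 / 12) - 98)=-1501994 / 2505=-599.60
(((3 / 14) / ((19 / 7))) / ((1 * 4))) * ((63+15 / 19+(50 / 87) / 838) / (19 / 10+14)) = 220907555 / 2789820996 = 0.08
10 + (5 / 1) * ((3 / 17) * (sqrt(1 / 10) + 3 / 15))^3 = 297 * sqrt(10) / 491300 + 144527 / 14450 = 10.00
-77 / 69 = -1.12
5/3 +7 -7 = 5/3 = 1.67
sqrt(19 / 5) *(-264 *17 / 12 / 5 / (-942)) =0.15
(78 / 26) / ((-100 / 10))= -3 / 10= -0.30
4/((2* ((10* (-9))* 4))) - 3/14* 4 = -1087/1260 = -0.86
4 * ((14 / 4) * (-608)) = -8512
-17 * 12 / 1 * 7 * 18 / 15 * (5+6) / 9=-10472 / 5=-2094.40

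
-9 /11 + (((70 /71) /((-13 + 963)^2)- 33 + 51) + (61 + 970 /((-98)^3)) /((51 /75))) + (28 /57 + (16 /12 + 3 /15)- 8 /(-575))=2119047574921907173 /19454249989828500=108.92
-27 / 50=-0.54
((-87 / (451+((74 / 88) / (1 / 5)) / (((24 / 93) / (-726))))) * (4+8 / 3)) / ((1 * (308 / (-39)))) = -6960 / 1078231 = -0.01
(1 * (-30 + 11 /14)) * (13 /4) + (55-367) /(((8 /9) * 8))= -3887 /28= -138.82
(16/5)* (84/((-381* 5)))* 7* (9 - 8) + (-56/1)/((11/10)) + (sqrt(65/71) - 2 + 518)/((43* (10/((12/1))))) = -1309576/34925 + 6* sqrt(4615)/15265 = -37.47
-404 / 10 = -40.40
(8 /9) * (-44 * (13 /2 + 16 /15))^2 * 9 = 199520288 /225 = 886756.84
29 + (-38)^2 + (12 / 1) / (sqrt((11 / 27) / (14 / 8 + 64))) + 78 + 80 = 18 * sqrt(8679) / 11 + 1631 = 1783.45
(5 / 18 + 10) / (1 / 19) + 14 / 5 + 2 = 18007 / 90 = 200.08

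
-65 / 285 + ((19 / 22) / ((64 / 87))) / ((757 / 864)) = 2110963 / 1898556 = 1.11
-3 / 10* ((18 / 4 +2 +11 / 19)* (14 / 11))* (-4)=11298 / 1045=10.81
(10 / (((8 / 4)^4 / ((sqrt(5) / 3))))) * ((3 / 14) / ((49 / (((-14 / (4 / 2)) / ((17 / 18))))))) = -45 * sqrt(5) / 6664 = -0.02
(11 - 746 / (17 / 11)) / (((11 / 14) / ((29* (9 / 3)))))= -887922 / 17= -52230.71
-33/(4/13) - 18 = -501/4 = -125.25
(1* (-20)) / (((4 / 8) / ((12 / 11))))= -480 / 11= -43.64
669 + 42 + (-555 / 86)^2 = 752.65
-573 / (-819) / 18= 191 / 4914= 0.04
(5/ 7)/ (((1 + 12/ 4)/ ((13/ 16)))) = 65/ 448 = 0.15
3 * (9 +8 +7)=72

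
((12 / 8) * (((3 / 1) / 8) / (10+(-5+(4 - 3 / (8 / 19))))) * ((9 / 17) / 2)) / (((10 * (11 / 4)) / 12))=162 / 4675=0.03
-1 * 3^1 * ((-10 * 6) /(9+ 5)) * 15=1350 /7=192.86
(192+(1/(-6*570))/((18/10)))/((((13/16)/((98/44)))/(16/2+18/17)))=4767.85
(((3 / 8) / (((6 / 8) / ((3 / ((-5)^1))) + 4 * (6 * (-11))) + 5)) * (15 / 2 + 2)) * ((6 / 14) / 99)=-19 / 320628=-0.00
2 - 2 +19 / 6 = 19 / 6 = 3.17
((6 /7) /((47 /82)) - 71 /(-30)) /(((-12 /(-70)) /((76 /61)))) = 724261 /25803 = 28.07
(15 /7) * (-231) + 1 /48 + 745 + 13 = 12625 /48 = 263.02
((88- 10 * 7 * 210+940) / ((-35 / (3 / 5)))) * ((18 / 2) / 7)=369144 / 1225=301.34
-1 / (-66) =1 / 66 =0.02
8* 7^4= 19208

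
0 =0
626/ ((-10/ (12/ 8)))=-93.90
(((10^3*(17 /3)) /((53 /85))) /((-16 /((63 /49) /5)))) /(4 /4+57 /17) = -33.55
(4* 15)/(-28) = -15/7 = -2.14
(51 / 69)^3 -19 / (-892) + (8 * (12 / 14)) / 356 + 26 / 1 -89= -422963494981 / 6761396572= -62.56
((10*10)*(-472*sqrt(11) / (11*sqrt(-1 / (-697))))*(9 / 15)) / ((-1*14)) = 14160*sqrt(7667) / 77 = 16102.20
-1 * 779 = -779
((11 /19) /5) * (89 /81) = 979 /7695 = 0.13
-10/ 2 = -5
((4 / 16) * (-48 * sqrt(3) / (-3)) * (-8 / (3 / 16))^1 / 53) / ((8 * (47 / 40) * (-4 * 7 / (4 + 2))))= 1280 * sqrt(3) / 17437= 0.13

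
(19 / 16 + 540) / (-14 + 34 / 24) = -25977 / 604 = -43.01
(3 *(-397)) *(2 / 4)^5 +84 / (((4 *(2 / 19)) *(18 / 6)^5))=-94343 / 2592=-36.40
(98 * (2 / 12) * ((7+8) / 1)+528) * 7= 5411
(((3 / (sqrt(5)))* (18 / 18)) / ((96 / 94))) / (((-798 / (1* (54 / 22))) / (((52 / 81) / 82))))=-611* sqrt(5) / 43187760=-0.00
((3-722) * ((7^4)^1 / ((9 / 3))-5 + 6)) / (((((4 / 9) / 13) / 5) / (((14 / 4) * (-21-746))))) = 452409147645 / 2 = 226204573822.50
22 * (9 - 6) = 66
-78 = -78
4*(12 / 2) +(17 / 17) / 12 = 289 / 12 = 24.08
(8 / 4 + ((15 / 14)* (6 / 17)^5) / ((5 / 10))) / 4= 9997319 / 19877998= 0.50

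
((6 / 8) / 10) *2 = 3 / 20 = 0.15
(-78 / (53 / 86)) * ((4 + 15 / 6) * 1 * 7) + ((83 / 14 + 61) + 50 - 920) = -4868875 / 742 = -6561.83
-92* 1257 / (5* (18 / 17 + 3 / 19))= -12451004 / 655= -19009.17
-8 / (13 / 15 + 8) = -120 / 133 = -0.90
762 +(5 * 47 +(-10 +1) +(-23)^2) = 1517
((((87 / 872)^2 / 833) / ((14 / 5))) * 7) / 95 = 7569 / 24069195136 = 0.00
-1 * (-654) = 654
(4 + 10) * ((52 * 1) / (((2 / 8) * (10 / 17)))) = 24752 / 5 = 4950.40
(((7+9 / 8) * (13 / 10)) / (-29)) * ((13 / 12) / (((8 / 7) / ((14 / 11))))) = -107653 / 244992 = -0.44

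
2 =2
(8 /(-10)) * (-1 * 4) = 16 /5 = 3.20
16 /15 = 1.07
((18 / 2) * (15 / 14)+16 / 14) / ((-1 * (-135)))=151 / 1890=0.08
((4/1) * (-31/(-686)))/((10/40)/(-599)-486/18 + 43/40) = -1485520/213062339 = -0.01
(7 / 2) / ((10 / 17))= 119 / 20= 5.95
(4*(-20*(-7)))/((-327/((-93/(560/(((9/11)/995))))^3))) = 195458751/44817729354983200000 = 0.00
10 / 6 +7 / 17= 106 / 51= 2.08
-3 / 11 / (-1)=3 / 11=0.27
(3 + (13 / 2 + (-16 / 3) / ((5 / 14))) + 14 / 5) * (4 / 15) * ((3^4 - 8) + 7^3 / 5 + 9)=-39658 / 375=-105.75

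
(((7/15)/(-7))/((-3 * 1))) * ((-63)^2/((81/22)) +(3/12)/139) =599369/25020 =23.96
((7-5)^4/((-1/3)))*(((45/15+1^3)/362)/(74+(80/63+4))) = -3024/451957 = -0.01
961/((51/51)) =961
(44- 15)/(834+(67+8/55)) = 1595/49563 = 0.03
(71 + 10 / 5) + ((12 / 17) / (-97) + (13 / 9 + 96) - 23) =2188115 / 14841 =147.44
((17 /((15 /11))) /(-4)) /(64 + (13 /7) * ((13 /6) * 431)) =-1309 /755270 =-0.00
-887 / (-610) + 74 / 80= 2.38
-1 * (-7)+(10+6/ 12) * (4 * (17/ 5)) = 749/ 5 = 149.80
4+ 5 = 9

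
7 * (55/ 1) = 385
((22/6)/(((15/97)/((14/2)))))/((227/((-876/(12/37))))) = -20173769/10215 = -1974.92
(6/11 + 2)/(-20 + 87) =28/737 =0.04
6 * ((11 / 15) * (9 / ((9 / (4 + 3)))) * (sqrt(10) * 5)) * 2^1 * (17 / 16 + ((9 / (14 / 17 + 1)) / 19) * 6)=1901977 * sqrt(10) / 2356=2552.88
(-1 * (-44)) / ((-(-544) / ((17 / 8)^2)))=187 / 512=0.37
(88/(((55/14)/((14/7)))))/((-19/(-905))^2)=36692320/361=101640.78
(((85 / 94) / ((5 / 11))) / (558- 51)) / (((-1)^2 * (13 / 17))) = 3179 / 619554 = 0.01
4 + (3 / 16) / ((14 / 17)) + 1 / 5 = 4959 / 1120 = 4.43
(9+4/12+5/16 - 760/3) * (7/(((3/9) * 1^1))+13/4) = -378203/64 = -5909.42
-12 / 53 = -0.23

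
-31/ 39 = -0.79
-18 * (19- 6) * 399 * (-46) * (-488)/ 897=-2336544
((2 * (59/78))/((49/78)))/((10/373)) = 22007/245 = 89.82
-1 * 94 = -94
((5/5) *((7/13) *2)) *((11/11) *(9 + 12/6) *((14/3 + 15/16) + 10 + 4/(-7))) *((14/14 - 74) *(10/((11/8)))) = -3687230/39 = -94544.36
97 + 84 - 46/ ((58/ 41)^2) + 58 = 363335/ 1682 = 216.01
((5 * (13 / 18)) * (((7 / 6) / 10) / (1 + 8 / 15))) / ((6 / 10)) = 2275 / 4968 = 0.46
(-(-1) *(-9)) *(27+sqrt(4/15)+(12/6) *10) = -423-6 *sqrt(15)/5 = -427.65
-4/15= -0.27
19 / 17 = 1.12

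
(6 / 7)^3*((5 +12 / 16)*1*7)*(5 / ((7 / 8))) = 49680 / 343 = 144.84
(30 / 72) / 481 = 5 / 5772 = 0.00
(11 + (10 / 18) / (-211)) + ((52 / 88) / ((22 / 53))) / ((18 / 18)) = 11416267 / 919116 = 12.42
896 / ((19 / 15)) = 707.37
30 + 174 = 204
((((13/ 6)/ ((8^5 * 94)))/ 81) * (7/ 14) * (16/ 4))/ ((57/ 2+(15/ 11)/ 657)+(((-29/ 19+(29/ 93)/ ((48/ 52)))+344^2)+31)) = 6148571/ 41912710357259501568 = 0.00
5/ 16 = 0.31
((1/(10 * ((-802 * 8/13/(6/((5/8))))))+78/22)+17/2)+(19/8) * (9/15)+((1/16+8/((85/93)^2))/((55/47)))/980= 13.48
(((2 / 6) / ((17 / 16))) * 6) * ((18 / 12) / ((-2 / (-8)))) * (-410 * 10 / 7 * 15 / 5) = -2361600 / 119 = -19845.38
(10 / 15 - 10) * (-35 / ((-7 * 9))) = -5.19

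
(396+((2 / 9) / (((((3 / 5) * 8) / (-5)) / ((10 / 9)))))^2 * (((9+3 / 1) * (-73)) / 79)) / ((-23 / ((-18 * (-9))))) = -1229244694 / 441531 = -2784.05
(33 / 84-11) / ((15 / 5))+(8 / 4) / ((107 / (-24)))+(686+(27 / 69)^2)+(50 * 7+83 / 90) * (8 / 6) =246067170389 / 213959340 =1150.07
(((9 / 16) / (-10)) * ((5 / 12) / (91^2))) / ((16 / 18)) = -27 / 8479744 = -0.00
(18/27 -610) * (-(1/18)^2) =457/243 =1.88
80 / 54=1.48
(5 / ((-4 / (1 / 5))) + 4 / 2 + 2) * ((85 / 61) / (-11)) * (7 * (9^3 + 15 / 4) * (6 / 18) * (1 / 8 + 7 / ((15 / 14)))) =-464470685 / 85888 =-5407.86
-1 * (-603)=603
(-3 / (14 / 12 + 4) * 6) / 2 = -54 / 31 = -1.74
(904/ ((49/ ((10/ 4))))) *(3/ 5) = 27.67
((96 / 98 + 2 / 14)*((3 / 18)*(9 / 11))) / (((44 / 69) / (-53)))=-54855 / 4312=-12.72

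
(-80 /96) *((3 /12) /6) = -5 /144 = -0.03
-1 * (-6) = 6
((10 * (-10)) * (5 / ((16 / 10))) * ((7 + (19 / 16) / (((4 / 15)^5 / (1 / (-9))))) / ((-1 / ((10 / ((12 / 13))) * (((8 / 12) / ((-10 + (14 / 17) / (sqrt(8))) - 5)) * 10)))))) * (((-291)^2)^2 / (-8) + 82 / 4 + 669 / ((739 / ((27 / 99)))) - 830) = -124949744331446.65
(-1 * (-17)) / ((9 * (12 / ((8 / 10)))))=17 / 135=0.13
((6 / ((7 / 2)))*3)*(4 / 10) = 72 / 35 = 2.06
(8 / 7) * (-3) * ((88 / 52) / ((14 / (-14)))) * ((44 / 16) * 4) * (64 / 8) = 46464 / 91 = 510.59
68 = 68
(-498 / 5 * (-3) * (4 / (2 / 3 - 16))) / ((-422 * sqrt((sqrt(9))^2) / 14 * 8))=0.11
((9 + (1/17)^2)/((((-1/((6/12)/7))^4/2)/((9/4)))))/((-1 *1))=-11709/11102224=-0.00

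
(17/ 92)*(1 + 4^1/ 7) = 187/ 644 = 0.29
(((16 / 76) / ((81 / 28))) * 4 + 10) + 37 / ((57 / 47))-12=44323 / 1539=28.80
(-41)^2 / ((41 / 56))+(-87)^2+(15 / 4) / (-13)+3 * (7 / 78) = 512979 / 52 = 9864.98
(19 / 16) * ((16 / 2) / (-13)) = -19 / 26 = -0.73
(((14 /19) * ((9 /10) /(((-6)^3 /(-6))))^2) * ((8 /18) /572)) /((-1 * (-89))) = 7 /1741053600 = 0.00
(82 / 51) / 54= 41 / 1377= 0.03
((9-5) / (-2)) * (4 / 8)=-1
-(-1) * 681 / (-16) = -681 / 16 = -42.56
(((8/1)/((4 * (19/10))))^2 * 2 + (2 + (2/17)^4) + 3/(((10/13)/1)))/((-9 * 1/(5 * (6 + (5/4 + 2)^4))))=-73651558705283/138936181248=-530.11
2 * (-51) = -102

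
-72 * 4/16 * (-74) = 1332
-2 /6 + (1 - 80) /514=-751 /1542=-0.49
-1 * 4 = -4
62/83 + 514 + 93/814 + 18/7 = 244711501/472934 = 517.43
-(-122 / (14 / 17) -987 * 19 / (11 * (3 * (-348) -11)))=11903114 / 81235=146.53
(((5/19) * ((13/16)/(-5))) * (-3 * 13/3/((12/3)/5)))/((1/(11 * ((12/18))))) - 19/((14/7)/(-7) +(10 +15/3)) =714793/187872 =3.80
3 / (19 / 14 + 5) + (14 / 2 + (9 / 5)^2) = 23834 / 2225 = 10.71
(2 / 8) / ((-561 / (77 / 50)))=-7 / 10200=-0.00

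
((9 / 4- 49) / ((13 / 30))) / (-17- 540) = 2805 / 14482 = 0.19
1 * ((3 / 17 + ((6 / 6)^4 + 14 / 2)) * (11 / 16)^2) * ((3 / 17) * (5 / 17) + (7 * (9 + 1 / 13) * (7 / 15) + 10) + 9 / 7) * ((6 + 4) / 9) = 135977460707 / 772559424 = 176.01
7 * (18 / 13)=126 / 13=9.69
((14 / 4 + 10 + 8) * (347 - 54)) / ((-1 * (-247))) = 12599 / 494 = 25.50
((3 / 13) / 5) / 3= 0.02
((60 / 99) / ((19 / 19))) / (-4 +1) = -20 / 99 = -0.20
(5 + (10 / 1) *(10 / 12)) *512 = 20480 / 3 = 6826.67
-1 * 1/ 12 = -0.08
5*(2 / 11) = 10 / 11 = 0.91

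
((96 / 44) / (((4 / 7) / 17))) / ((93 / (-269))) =-64022 / 341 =-187.75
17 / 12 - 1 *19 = -211 / 12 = -17.58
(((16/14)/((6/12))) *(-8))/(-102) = 64/357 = 0.18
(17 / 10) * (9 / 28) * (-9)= -1377 / 280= -4.92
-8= -8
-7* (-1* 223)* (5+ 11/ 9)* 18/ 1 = 174832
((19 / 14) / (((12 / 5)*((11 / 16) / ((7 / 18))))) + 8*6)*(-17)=-243967 / 297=-821.44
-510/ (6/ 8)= -680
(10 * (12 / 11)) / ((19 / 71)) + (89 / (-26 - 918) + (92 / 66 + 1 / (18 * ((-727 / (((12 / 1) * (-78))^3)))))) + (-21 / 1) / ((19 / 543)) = 26724488160995 / 430302576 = 62106.27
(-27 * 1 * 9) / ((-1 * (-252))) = -27 / 28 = -0.96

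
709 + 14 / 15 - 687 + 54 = 1154 / 15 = 76.93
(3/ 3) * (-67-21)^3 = -681472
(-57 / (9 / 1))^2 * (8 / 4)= 722 / 9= 80.22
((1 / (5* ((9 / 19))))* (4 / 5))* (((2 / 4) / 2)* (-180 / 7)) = -76 / 35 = -2.17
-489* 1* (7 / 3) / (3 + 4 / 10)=-5705 / 17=-335.59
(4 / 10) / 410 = 1 / 1025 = 0.00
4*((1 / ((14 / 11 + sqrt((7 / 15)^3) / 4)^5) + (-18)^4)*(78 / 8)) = 31723651547719798503496172502601192464 / 7748671157409966130239722159351 - 2842045509866556729724560000000*sqrt(105) / 7748671157409966130239722159351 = 4094072.62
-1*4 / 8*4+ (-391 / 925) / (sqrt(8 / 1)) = -2-391*sqrt(2) / 3700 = -2.15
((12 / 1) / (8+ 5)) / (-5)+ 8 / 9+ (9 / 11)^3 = 1.25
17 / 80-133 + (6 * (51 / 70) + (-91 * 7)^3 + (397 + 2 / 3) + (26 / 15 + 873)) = -144745277049 / 560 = -258473709.02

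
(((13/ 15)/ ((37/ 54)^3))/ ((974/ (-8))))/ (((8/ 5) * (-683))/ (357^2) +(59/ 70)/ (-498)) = 115488272285568/ 53581855385309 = 2.16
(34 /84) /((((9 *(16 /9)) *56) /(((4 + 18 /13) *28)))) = 85 /1248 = 0.07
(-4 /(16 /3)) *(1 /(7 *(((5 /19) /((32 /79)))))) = -456 /2765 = -0.16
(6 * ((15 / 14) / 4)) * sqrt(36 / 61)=1.23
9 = 9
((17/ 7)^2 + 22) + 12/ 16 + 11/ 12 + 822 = 125180/ 147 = 851.56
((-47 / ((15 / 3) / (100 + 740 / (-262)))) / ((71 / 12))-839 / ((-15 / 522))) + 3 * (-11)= 1349101401 / 46505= 29009.81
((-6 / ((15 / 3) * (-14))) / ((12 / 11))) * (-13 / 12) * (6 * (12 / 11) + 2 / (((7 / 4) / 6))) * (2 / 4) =-559 / 980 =-0.57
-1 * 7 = -7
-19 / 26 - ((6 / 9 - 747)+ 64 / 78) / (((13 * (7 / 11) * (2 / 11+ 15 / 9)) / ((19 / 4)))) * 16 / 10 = 53369271 / 144326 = 369.78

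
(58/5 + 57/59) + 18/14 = 28604/2065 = 13.85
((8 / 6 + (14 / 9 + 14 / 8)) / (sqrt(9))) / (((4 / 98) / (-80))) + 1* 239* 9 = -879.74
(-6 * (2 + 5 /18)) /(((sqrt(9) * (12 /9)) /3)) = -41 /4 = -10.25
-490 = -490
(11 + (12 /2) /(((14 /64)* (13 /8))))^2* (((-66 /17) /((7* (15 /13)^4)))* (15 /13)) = -1840801534 /6559875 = -280.62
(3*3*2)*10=180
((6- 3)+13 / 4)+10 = 65 / 4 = 16.25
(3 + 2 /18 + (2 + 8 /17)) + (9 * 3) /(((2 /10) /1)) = 21509 /153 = 140.58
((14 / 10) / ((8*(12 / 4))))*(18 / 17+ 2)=91 / 510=0.18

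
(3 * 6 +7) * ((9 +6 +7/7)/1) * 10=4000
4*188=752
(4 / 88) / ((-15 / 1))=-1 / 330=-0.00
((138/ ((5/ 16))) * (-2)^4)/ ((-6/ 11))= -64768/ 5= -12953.60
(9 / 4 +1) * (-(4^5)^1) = -3328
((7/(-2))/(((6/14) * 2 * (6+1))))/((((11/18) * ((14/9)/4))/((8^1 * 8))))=-1728/11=-157.09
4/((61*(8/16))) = 8/61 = 0.13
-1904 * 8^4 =-7798784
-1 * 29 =-29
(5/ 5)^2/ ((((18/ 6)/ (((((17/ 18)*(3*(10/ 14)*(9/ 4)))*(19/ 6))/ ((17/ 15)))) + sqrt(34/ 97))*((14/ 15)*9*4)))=-230375/ 9681723 + 1128125*sqrt(3298)/ 1084352976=0.04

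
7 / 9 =0.78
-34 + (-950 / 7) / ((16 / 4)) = -951 / 14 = -67.93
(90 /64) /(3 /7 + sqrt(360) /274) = 656915 /194976-33565*sqrt(10) /194976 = 2.82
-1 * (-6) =6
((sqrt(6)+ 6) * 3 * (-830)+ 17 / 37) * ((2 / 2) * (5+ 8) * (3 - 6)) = 820512.03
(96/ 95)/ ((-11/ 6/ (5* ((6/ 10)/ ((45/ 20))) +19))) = -11712/ 1045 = -11.21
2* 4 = 8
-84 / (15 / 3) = -84 / 5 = -16.80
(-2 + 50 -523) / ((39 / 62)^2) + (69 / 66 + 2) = -40067893 / 33462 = -1197.41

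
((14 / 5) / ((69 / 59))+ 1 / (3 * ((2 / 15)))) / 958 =3377 / 661020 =0.01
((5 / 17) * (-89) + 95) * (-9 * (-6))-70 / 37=2336470 / 629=3714.58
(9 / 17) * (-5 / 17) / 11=-45 / 3179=-0.01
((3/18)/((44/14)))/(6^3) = 7/28512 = 0.00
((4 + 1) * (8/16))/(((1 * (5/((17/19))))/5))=85/38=2.24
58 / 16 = 29 / 8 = 3.62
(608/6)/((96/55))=1045/18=58.06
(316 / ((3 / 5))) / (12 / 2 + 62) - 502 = -494.25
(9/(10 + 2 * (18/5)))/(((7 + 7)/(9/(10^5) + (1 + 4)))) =4500081/24080000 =0.19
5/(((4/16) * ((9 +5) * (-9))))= -10/63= -0.16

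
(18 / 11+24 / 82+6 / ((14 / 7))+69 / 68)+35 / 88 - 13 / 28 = 2523385 / 429352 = 5.88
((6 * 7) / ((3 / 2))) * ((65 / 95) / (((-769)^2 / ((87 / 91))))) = 348 / 11235859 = 0.00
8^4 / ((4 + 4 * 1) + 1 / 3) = 12288 / 25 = 491.52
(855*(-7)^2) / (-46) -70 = -45115 / 46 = -980.76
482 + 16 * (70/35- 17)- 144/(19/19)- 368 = -270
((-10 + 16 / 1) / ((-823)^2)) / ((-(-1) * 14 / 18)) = 54 / 4741303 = 0.00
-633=-633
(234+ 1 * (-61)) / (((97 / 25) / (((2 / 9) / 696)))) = 4325 / 303804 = 0.01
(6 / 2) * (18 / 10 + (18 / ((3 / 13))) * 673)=787437 / 5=157487.40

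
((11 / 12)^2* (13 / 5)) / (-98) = -1573 / 70560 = -0.02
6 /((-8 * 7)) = -3 /28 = -0.11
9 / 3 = 3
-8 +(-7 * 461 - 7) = -3242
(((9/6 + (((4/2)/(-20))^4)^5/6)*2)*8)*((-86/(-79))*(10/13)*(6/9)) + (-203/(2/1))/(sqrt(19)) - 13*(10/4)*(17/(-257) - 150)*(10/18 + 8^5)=118636828422141406250000000011051/742328437500000000000000 - 203*sqrt(19)/38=159817144.47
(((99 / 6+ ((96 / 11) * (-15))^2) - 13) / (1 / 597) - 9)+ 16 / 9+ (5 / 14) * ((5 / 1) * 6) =10232995.47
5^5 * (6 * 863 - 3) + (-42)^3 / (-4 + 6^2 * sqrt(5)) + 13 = 3266712115 / 202 - 83349 * sqrt(5) / 202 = 16170919.51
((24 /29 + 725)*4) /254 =42098 /3683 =11.43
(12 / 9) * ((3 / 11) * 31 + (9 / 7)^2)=13.48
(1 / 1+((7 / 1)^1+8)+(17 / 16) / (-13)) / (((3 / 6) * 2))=3311 / 208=15.92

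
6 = 6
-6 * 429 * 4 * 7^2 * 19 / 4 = -2396394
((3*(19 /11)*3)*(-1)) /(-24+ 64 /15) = 0.79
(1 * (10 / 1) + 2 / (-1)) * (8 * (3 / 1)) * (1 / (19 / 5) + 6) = 22848 / 19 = 1202.53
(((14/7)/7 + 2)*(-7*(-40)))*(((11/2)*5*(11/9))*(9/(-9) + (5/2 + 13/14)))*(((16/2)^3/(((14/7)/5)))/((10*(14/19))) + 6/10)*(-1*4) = -16063688960/441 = -36425598.55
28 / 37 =0.76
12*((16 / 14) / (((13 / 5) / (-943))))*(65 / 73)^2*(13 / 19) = -1912404000 / 708757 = -2698.25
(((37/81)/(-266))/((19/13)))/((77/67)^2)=-2159209/2427178446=-0.00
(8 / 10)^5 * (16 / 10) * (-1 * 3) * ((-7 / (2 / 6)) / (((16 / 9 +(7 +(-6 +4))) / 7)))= 34.11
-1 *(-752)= 752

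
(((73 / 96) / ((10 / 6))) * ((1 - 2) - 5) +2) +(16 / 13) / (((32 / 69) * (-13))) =-12731 / 13520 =-0.94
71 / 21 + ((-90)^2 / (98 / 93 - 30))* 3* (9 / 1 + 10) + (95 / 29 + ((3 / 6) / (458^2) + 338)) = -2683328657711719 / 171946487496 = -15605.60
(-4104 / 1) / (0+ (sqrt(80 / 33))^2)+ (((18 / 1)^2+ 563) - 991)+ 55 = -1741.90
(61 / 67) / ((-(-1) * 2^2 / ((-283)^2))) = 4885429 / 268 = 18229.21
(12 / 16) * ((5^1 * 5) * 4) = 75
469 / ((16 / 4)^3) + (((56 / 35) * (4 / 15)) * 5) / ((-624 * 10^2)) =6859093 / 936000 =7.33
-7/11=-0.64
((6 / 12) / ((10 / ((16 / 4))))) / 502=1 / 2510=0.00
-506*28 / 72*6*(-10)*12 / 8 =17710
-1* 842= -842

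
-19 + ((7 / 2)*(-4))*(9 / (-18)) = -12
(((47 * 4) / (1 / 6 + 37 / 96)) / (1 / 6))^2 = 11726290944 / 2809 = 4174542.88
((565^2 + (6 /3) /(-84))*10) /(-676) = -4722.26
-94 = -94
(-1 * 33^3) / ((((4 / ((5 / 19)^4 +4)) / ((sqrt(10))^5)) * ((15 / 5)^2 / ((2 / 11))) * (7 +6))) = -9472648350 * sqrt(10) / 1694173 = -17681.28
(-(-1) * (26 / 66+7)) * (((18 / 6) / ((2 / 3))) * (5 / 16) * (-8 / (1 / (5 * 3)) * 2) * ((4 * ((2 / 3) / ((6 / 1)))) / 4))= -3050 / 11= -277.27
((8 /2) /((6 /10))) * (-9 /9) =-6.67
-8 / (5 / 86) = -688 / 5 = -137.60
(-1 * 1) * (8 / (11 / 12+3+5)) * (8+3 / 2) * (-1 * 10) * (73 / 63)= 221920 / 2247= 98.76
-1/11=-0.09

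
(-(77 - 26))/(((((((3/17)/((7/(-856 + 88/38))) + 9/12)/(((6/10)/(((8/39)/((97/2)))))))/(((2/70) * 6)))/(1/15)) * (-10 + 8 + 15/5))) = 20772453/5218250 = 3.98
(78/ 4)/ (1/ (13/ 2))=507/ 4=126.75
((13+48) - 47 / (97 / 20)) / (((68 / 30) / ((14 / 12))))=174195 / 6596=26.41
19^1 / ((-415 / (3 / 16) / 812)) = -11571 / 1660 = -6.97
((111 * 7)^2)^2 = 364488705441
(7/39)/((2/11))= 77/78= 0.99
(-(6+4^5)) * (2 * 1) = -2060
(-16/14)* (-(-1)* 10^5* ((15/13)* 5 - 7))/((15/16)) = 40960000/273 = 150036.63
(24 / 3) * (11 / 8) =11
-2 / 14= -0.14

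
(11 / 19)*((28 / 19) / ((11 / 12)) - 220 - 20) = -49824 / 361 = -138.02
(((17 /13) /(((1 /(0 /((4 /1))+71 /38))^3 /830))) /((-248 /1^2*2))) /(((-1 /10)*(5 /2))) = 2525062105 /44226832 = 57.09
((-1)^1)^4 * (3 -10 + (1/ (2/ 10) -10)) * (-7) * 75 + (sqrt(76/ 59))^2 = 371776/ 59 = 6301.29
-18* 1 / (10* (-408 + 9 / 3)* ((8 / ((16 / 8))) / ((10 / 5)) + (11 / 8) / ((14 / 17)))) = 112 / 92475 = 0.00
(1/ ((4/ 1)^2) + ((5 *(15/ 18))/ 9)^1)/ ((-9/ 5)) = -1135/ 3888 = -0.29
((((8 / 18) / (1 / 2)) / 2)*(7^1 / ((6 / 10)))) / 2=70 / 27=2.59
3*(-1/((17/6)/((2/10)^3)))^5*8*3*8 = -4478976/43330596923828125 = -0.00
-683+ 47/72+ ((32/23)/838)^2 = -4562697120769/6686767368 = -682.35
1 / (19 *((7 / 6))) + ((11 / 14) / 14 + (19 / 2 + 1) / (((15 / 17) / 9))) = 1996087 / 18620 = 107.20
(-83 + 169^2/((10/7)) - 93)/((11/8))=792668/55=14412.15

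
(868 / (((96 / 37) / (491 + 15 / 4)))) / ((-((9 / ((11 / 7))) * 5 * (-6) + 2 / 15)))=873916505 / 906496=964.06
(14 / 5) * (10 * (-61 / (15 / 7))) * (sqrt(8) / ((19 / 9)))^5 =-30122233344 * sqrt(2) / 12380495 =-3440.84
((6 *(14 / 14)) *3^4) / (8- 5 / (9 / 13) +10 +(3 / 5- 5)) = 21870 / 287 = 76.20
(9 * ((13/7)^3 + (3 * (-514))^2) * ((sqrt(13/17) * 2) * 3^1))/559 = 200862.60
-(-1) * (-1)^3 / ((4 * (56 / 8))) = -1 / 28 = -0.04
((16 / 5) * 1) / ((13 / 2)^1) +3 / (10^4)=64039 / 130000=0.49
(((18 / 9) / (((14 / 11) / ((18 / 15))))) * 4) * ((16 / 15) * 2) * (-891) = -2509056 / 175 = -14337.46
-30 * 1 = -30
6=6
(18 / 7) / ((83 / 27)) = 486 / 581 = 0.84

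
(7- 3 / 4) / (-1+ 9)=25 / 32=0.78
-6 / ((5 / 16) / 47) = -902.40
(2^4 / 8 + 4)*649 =3894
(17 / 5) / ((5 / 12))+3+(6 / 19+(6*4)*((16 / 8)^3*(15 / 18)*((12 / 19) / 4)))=17451 / 475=36.74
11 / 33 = 1 / 3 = 0.33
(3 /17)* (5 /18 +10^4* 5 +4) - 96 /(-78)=11702633 /1326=8825.52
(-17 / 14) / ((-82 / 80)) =340 / 287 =1.18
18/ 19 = 0.95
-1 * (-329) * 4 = 1316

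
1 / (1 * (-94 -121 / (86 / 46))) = -43 / 6825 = -0.01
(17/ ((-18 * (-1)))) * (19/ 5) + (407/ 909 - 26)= -22183/ 1010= -21.96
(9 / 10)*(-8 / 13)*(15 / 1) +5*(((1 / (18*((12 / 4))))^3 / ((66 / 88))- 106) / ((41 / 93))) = -25398862453 / 20982078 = -1210.50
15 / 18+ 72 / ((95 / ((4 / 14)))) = 4189 / 3990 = 1.05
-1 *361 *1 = -361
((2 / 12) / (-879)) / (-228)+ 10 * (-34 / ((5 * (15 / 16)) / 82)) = -35759913979 / 6012360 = -5947.73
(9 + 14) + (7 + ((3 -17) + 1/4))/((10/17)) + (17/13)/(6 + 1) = 42631/3640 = 11.71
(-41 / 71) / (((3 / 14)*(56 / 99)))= -1353 / 284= -4.76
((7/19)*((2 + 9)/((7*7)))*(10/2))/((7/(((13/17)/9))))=715/142443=0.01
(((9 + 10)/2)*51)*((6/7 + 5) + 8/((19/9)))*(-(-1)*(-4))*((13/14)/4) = -850629/196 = -4339.94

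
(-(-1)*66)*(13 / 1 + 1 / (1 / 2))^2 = 14850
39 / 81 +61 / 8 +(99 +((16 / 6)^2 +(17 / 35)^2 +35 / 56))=15224887 / 132300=115.08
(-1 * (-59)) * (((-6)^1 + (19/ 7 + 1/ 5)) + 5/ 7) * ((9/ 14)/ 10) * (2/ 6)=-14691/ 4900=-3.00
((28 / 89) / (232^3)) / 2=7 / 555678976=0.00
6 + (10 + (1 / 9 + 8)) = 217 / 9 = 24.11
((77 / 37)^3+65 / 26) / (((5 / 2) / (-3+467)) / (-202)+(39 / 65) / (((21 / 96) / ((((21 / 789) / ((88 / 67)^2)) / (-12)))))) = -17394113198188320 / 5368297280419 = -3240.15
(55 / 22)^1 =5 / 2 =2.50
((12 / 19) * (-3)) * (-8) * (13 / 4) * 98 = 91728 / 19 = 4827.79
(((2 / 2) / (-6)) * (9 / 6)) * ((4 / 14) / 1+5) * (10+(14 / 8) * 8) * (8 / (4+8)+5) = -179.71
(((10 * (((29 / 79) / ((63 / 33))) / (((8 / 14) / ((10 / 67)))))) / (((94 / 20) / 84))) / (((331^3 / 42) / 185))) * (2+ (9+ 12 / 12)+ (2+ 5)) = 329657790000 / 9021603444761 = 0.04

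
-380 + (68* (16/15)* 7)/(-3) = -24716/45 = -549.24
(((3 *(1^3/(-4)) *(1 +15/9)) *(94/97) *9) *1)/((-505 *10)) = 846/244925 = 0.00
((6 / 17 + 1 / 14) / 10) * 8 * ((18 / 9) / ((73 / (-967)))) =-8.99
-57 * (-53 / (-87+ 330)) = 1007 / 81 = 12.43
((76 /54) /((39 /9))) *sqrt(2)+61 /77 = 38 *sqrt(2) /117+61 /77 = 1.25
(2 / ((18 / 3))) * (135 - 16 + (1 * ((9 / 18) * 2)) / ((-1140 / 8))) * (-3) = -33913 / 285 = -118.99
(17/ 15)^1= 17/ 15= 1.13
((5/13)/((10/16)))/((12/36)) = 24/13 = 1.85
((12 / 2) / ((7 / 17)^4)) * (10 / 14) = 2505630 / 16807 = 149.08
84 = 84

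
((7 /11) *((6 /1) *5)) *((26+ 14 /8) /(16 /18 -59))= -104895 /11506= -9.12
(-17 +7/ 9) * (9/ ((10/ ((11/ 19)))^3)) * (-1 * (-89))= -2.52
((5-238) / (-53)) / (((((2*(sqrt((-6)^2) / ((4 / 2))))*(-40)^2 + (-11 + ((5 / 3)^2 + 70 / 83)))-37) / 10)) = 1740510 / 378316597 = 0.00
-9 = -9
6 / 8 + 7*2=59 / 4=14.75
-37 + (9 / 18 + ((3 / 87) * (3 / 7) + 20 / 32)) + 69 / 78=-738405 / 21112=-34.98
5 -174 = -169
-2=-2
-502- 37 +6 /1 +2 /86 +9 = -22531 /43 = -523.98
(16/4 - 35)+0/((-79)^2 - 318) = -31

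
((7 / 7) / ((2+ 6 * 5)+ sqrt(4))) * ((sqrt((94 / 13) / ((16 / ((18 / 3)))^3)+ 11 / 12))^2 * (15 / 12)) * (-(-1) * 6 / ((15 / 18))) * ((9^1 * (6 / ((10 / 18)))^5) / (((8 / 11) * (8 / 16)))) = 55226403286461 / 44200000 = 1249466.14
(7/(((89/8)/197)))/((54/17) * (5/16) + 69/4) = 1500352/220809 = 6.79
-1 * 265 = -265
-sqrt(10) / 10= -0.32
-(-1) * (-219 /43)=-219 /43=-5.09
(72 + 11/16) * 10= 5815/8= 726.88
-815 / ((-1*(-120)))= -163 / 24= -6.79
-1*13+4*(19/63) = -743/63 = -11.79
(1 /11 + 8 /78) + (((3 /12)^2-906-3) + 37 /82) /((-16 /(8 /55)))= 8.45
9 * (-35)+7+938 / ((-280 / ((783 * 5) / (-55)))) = -15299 / 220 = -69.54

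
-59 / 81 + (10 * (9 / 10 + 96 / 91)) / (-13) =-213896 / 95823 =-2.23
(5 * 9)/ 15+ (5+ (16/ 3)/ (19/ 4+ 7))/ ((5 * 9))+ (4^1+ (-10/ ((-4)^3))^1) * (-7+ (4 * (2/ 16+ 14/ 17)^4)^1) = -12.52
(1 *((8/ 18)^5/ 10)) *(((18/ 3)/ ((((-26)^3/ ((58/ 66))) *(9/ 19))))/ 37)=-70528/ 2376016909695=-0.00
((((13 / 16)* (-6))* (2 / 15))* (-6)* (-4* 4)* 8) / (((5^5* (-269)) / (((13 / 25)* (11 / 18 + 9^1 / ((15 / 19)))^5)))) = 498936378071617538 / 6463289794921875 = 77.20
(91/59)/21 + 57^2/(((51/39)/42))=313990079/3009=104350.31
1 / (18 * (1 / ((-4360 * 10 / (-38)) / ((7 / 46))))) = 501400 / 1197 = 418.88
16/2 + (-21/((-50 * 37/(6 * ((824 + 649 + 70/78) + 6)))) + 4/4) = 1320261/12025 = 109.79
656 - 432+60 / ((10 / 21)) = 350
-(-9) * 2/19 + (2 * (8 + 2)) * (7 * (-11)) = -29242/19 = -1539.05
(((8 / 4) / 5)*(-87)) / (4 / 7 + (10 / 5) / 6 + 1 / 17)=-36.12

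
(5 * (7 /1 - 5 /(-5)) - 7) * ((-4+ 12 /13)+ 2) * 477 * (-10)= 2203740 /13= 169518.46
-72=-72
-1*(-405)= 405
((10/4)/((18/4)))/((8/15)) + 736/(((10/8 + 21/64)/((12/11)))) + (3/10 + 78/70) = 511.23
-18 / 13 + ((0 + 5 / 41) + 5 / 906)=-607073 / 482898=-1.26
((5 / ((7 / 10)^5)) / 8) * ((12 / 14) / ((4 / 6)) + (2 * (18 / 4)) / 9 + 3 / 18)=3218750 / 352947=9.12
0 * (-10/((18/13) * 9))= 0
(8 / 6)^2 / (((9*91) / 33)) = 176 / 2457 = 0.07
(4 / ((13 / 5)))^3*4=32000 / 2197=14.57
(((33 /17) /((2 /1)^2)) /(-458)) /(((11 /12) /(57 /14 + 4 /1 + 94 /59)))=-71847 /6431236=-0.01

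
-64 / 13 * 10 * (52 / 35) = -512 / 7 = -73.14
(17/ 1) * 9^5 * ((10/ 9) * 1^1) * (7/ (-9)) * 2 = -1735020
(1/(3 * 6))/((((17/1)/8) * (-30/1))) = -2/2295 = -0.00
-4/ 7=-0.57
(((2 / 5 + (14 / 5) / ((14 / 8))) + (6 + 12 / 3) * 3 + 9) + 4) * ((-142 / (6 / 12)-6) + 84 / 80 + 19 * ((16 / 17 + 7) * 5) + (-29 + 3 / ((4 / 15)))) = 684999 / 34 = 20147.03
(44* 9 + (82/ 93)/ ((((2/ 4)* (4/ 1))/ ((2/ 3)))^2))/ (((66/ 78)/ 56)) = 241356752/ 9207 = 26214.48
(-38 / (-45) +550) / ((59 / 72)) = 198304 / 295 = 672.22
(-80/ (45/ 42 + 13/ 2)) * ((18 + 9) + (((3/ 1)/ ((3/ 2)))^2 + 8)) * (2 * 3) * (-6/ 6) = 131040/ 53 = 2472.45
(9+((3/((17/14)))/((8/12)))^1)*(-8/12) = -144/17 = -8.47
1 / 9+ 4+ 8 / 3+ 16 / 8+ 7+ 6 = 196 / 9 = 21.78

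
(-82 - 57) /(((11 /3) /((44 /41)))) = -1668 /41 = -40.68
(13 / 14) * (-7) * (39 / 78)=-13 / 4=-3.25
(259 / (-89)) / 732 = -259 / 65148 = -0.00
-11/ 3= -3.67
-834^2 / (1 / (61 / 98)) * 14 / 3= -2020424.57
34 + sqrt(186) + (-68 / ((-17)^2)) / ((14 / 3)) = sqrt(186) + 4040 / 119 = 47.59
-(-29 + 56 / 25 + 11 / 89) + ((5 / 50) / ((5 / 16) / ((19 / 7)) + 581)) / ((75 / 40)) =31409725106 / 1179198825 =26.64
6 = 6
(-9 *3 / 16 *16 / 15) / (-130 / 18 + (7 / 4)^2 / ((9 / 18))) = 648 / 395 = 1.64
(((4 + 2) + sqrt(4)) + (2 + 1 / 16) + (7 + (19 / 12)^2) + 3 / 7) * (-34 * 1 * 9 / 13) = -171343 / 364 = -470.72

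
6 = 6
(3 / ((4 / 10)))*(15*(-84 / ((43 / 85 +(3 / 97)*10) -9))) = 38957625 / 33742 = 1154.57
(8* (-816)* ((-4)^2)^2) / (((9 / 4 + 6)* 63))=-2228224 / 693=-3215.33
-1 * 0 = 0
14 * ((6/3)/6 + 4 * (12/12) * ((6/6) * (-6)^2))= 6062/3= 2020.67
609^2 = 370881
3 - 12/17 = 39/17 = 2.29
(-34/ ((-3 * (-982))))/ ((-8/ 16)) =34/ 1473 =0.02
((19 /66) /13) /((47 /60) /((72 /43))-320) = -13680 /197394197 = -0.00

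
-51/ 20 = -2.55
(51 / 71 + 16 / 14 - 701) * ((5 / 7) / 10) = -173736 / 3479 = -49.94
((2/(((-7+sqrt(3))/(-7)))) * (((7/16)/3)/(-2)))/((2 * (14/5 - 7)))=0.02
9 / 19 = 0.47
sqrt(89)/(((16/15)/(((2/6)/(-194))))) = -5 * sqrt(89)/3104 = -0.02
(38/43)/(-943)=-38/40549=-0.00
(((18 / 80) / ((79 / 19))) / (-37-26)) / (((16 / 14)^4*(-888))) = 6517 / 11493703680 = 0.00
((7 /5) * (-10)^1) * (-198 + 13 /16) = 22085 /8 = 2760.62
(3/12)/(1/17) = 17/4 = 4.25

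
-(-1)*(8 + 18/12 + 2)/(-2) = -23/4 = -5.75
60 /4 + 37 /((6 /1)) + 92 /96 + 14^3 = 22129 /8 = 2766.12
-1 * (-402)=402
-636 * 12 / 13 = -7632 / 13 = -587.08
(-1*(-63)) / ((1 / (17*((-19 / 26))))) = -20349 / 26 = -782.65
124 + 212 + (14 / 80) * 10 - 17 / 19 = 336.86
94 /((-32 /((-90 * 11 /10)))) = 4653 /16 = 290.81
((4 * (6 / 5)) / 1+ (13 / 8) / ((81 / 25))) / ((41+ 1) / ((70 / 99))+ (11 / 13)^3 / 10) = 37737869 / 423257076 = 0.09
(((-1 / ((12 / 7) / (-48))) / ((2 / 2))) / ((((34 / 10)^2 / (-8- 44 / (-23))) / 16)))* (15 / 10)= -353.84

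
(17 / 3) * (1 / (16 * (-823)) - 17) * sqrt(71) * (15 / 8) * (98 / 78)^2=-2402.55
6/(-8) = -3/4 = -0.75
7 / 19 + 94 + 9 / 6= 3643 / 38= 95.87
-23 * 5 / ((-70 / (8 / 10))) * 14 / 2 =9.20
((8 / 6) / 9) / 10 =2 / 135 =0.01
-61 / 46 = -1.33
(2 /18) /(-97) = -1 /873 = -0.00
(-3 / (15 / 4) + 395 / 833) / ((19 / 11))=-14927 / 79135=-0.19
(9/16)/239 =9/3824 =0.00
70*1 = 70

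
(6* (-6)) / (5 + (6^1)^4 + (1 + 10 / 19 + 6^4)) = -171 / 12343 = -0.01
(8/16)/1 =1/2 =0.50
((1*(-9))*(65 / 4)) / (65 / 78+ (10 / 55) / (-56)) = -10395 / 59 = -176.19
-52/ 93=-0.56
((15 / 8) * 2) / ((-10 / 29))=-87 / 8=-10.88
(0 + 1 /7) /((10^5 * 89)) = 1 /62300000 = 0.00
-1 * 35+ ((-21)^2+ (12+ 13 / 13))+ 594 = 1013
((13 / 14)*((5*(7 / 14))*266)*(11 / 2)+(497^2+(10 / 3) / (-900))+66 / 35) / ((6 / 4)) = 946538959 / 5670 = 166938.09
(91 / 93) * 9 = 273 / 31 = 8.81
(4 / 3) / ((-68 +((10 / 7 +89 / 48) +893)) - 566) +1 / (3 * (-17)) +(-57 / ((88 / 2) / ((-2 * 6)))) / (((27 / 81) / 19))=43806949250 / 49439247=886.08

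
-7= -7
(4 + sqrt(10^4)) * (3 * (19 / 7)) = 5928 / 7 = 846.86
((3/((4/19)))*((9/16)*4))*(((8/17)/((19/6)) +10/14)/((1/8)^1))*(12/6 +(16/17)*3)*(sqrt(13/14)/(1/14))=2159757*sqrt(182)/2023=14402.73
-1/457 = -0.00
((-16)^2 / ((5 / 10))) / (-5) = -512 / 5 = -102.40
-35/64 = -0.55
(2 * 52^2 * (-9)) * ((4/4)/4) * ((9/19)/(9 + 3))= -9126/19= -480.32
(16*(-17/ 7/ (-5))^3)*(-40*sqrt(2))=-628864*sqrt(2)/ 8575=-103.71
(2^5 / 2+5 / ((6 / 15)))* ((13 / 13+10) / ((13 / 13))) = 627 / 2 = 313.50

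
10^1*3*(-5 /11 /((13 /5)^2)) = -3750 /1859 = -2.02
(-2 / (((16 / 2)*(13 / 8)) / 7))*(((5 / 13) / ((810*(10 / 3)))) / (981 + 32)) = -7 / 46223190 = -0.00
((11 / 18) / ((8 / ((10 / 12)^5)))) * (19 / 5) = 130625 / 1119744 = 0.12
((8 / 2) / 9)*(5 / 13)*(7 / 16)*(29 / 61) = 0.04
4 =4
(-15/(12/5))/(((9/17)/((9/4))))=-26.56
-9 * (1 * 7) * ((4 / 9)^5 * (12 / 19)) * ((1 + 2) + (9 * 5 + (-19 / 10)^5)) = -2082215296 / 129853125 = -16.04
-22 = -22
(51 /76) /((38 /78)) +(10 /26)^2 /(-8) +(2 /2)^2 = 1151329 /488072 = 2.36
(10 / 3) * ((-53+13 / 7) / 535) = -716 / 2247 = -0.32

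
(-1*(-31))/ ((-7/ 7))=-31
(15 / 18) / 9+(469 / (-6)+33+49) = 106 / 27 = 3.93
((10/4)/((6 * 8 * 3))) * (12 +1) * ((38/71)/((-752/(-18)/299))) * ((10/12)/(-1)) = -0.72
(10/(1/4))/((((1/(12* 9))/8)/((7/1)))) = 241920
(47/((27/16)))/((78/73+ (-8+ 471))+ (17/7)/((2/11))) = 768544/13174083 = 0.06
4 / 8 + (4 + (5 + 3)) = 25 / 2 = 12.50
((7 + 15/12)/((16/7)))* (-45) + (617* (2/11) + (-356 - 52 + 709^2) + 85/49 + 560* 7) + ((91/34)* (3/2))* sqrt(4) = 296824036983/586432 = 506152.52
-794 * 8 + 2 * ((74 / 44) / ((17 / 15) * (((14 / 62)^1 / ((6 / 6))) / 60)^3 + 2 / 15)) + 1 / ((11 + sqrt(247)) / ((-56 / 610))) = -2458587920453234738 / 388601129907045 - 2 * sqrt(247) / 2745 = -6326.78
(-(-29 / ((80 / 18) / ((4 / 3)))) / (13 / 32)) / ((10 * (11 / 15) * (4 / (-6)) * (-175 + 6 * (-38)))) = 3132 / 288145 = 0.01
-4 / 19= -0.21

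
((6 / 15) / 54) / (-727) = -1 / 98145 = -0.00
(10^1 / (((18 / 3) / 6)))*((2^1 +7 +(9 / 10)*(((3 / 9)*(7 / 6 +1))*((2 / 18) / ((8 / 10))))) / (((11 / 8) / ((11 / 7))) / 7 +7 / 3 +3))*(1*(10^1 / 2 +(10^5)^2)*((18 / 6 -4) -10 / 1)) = -239983333453325 / 131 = -1831933843155.15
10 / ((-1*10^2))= -1 / 10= -0.10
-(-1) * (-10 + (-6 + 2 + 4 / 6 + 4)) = -28 / 3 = -9.33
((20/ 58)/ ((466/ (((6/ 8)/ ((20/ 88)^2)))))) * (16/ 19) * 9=52272/ 641915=0.08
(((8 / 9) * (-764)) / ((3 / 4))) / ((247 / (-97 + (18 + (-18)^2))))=-5989760 / 6669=-898.15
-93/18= -31/6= -5.17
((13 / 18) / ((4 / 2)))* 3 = 13 / 12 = 1.08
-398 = -398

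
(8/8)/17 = 1/17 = 0.06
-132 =-132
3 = 3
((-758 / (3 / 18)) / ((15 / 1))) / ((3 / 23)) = -2324.53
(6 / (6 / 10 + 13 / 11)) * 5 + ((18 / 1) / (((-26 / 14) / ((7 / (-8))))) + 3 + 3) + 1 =82345 / 2548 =32.32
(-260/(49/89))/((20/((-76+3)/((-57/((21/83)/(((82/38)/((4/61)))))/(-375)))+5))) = -314027155/10171567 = -30.87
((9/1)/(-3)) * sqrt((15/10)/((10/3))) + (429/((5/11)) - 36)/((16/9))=40851/80 - 9 * sqrt(5)/10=508.63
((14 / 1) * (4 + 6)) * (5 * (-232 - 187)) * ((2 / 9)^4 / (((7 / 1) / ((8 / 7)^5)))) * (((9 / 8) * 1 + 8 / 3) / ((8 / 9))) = -4462182400 / 5250987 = -849.78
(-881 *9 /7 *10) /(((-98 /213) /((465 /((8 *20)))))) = 785327805 /10976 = 71549.54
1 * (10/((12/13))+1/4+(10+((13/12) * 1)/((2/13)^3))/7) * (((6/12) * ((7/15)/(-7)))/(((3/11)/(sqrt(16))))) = -135553/5040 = -26.90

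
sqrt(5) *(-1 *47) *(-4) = 188 *sqrt(5) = 420.38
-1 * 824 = -824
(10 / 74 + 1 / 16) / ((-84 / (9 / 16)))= -351 / 265216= -0.00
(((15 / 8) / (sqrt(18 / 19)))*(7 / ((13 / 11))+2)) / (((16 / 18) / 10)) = 23175*sqrt(38) / 832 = 171.71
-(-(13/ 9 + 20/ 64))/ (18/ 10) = 1265/ 1296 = 0.98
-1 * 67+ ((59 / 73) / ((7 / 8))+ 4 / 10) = -167803 / 2555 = -65.68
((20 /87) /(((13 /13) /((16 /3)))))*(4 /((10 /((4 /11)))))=512 /2871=0.18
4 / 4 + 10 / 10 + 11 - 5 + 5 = 13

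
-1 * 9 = -9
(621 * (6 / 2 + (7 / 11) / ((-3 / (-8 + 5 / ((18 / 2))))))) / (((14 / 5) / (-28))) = -312800 / 11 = -28436.36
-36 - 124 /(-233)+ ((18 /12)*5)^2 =19369 /932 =20.78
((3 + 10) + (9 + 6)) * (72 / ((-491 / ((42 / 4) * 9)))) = -388.01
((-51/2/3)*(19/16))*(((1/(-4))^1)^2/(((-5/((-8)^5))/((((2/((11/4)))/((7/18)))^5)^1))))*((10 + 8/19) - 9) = -1818884491444224/13533920785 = -134394.50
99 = 99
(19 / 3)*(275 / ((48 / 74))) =193325 / 72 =2685.07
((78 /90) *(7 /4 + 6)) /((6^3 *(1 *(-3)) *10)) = -403 /388800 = -0.00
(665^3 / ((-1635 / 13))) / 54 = -764607025 / 17658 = -43300.88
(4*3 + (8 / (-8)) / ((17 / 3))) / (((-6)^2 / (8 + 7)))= 335 / 68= 4.93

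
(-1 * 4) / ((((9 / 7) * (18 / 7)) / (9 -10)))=98 / 81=1.21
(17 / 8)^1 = 17 / 8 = 2.12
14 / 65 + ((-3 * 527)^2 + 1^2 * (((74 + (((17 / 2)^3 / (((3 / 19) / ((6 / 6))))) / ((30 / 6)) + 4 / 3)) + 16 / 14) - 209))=9100751963 / 3640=2500206.58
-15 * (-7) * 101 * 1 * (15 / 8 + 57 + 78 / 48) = 1283205 / 2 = 641602.50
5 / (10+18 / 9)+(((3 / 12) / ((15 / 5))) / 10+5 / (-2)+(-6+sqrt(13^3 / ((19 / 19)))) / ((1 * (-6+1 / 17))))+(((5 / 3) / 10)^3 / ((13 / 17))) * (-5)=-221 * sqrt(13) / 101- 776639 / 709020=-8.98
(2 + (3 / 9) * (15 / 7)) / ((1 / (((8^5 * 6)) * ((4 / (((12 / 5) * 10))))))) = 622592 / 7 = 88941.71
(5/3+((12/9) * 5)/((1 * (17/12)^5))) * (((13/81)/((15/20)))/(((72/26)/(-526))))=-115.23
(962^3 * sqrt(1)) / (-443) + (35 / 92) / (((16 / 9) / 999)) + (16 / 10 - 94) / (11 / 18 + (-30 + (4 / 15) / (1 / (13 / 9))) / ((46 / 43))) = -31470587118409025 / 15661389632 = -2009437.72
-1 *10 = -10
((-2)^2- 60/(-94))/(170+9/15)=1090/40091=0.03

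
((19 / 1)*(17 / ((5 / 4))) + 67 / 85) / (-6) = -22031 / 510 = -43.20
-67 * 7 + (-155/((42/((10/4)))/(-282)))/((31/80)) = 43717/7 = 6245.29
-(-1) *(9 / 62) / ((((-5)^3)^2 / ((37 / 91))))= 333 / 88156250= 0.00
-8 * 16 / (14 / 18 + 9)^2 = -162 / 121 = -1.34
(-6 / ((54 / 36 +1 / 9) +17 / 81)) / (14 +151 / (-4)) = 3888 / 28025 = 0.14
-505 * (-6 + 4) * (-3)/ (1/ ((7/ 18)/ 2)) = -589.17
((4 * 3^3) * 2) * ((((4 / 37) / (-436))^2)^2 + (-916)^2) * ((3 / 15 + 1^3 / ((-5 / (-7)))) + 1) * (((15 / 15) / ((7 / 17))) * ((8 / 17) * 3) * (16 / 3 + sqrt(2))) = 10901271593.43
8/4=2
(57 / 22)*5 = 285 / 22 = 12.95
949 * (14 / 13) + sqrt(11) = sqrt(11) + 1022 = 1025.32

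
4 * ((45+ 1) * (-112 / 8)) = -2576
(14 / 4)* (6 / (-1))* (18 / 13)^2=-6804 / 169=-40.26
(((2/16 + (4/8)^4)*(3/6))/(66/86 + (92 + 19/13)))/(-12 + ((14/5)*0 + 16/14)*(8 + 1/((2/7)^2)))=301/3371136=0.00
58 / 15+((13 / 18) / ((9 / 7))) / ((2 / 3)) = 2543 / 540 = 4.71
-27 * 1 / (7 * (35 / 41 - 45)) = 1107 / 12670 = 0.09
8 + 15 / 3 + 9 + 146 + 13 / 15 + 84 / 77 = 28043 / 165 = 169.96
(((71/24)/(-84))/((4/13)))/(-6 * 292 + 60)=923/13644288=0.00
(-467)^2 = 218089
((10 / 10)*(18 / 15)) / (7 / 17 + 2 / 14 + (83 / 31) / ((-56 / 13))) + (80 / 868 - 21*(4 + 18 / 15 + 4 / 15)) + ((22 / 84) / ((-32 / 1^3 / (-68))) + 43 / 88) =-148890442997 / 1131438000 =-131.59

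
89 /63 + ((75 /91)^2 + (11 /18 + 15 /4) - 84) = -7705993 /99372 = -77.55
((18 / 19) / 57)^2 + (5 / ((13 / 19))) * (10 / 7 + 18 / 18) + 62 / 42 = 683934436 / 35577633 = 19.22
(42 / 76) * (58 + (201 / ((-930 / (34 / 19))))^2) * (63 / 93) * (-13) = -2891339776143 / 10216823450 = -283.00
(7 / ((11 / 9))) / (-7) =-9 / 11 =-0.82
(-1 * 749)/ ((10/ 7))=-5243/ 10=-524.30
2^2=4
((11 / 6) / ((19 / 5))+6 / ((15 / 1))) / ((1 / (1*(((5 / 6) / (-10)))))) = -503 / 6840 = -0.07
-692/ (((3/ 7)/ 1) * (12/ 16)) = -19376/ 9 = -2152.89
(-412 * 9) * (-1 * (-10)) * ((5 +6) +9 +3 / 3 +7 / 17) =-13497120 / 17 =-793948.24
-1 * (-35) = 35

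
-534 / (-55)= 534 / 55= 9.71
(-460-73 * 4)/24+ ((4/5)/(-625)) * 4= -293798/9375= -31.34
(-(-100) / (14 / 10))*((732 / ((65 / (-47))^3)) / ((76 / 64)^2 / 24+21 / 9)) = -207526395904 / 25113907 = -8263.41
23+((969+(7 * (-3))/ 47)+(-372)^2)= 6550651/ 47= 139375.55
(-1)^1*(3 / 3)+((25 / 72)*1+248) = 17809 / 72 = 247.35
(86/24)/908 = 43/10896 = 0.00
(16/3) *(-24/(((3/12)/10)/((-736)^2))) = -2773483520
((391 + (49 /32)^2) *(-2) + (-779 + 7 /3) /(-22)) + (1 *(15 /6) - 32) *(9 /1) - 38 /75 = -143248947 /140800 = -1017.39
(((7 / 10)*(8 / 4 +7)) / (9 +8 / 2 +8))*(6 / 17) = 9 / 85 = 0.11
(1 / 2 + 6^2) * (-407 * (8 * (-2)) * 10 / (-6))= -396146.67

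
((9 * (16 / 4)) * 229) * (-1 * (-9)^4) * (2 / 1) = -108177768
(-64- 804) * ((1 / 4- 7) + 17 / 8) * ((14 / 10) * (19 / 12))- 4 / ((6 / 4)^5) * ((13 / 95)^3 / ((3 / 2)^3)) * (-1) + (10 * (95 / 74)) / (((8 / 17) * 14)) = 207485408962254907 / 23310983682000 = 8900.76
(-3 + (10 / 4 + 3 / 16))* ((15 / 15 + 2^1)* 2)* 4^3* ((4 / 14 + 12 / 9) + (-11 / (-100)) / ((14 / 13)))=-7229 / 35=-206.54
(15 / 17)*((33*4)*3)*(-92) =-546480 / 17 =-32145.88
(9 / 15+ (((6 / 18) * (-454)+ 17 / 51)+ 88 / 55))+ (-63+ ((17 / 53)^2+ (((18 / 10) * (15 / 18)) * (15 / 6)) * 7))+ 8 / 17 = -176663683 / 955060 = -184.98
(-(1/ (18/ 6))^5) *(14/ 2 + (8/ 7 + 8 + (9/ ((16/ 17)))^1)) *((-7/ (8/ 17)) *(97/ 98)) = 4747471/ 3048192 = 1.56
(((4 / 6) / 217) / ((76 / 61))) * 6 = 61 / 4123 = 0.01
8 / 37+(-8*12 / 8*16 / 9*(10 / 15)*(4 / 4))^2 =606856 / 2997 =202.49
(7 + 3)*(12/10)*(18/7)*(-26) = -5616/7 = -802.29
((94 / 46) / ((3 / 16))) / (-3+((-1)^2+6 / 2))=752 / 69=10.90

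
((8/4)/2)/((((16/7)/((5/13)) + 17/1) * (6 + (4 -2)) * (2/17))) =595/12848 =0.05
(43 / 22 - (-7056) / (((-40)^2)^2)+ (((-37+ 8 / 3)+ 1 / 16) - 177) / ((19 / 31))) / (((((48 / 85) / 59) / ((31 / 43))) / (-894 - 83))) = 1044526148771318473 / 41412096000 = 25222730.79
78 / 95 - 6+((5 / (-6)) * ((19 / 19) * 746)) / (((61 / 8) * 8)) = -267211 / 17385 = -15.37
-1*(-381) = 381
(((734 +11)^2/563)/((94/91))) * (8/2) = 101014550/26461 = 3817.49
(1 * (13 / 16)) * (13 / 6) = 1.76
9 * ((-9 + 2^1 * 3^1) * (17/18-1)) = 3/2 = 1.50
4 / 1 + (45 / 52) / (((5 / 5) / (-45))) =-1817 / 52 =-34.94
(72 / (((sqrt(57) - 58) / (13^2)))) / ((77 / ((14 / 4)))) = -352872 / 36377 - 6084* sqrt(57) / 36377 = -10.96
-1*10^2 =-100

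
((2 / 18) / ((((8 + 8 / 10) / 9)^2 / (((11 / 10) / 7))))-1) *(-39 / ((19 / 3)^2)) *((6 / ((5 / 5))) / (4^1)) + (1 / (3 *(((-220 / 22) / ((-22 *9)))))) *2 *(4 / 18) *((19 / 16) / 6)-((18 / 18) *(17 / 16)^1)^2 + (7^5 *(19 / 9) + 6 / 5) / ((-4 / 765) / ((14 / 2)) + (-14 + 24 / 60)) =-475191646885871 / 182205999360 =-2607.99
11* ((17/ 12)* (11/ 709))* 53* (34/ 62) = 1853357/ 263748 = 7.03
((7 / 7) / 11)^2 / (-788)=-1 / 95348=-0.00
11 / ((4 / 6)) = 33 / 2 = 16.50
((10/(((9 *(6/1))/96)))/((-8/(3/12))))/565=-1/1017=-0.00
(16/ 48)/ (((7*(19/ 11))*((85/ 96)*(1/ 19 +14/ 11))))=3872/ 164815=0.02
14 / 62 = 7 / 31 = 0.23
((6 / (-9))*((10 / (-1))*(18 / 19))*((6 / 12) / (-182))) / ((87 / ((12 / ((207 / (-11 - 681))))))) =27680 / 3459729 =0.01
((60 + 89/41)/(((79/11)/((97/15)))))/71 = 0.79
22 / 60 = 11 / 30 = 0.37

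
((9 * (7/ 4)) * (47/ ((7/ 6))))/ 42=423/ 28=15.11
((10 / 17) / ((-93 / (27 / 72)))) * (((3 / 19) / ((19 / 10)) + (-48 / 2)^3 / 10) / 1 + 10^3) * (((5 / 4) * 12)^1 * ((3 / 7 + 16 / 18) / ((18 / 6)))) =5.97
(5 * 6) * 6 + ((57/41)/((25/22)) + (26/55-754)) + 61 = -5764951/11275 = -511.30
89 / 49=1.82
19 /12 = 1.58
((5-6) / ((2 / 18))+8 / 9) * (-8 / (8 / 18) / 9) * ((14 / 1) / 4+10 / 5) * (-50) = -40150 / 9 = -4461.11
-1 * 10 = -10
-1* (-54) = 54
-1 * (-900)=900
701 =701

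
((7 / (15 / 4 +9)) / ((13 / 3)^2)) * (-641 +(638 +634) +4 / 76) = 1007160 / 54587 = 18.45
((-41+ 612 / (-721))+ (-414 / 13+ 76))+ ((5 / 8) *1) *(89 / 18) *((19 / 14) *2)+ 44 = 73819693 / 1349712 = 54.69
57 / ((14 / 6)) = 171 / 7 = 24.43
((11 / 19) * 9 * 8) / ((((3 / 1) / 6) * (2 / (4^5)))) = 811008 / 19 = 42684.63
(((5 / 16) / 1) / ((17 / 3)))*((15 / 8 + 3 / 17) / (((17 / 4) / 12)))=12555 / 39304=0.32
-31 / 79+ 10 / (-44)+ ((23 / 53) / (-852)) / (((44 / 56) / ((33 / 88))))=-32434727 / 52320752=-0.62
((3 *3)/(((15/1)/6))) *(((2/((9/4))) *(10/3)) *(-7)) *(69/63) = -736/9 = -81.78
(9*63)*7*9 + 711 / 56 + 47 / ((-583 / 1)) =1166631089 / 32648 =35733.62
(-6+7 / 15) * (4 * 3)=-332 / 5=-66.40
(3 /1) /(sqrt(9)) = 1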